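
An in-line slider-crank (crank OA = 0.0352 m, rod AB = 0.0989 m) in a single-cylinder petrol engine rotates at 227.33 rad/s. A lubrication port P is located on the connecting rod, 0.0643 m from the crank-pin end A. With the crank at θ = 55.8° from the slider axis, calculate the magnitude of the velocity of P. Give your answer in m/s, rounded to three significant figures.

ω = 227.3 rad/s.  Crank-pin speed |V_A| = rω = 8.002 m/s, perpendicular to OA.
Rod angle: sinφ = −(r/L) sinθ ⇒ φ = -17.120°; ω_rod = −rω cosθ/√(L²−r²sin²θ) = -47.587 rad/s.
V_P = V_A + ω_rod × AP, with AP = 0.0643 m along the rod.
Components: V_Px = −rω sinθ − a·ω_rod·sinφ = -7.519 m/s;  V_Py = rω cosθ + a·ω_rod·cosφ = +1.5735 m/s.
|V_P| = √(V_Px² + V_Py²) = 7.6819 m/s.

7.68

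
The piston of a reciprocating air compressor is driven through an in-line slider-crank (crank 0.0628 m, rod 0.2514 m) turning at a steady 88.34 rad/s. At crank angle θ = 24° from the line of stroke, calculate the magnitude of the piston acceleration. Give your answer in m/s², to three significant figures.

ω = 88.34 rad/s
x(θ) = r cosθ + √(L² − r² sin²θ); with ω constant, a = ω²·d²x/dθ².
d²x/dθ² = −r cosθ − r²(cos2θ)/√u − r⁴ sin²2θ/(4u^{3/2}),  u = L² − r² sin²θ = 0.0625495 m².
Substituting r = 0.0628 m, L = 0.2514 m, θ = 24°: d²x/dθ² = -0.06806 m.
a = ω²·d²x/dθ² = (88.34)²·(-0.06806) = -531.13 m/s²;  |a| = 531.13 m/s².

531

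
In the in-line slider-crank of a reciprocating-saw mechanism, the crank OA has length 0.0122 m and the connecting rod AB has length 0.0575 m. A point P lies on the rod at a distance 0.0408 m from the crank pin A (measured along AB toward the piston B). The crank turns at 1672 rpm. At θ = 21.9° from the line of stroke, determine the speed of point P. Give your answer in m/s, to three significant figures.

1.08

ω = 175.1 rad/s.  Crank-pin speed |V_A| = rω = 2.1361 m/s, perpendicular to OA.
Rod angle: sinφ = −(r/L) sinθ ⇒ φ = -4.539°; ω_rod = −rω cosθ/√(L²−r²sin²θ) = -34.577 rad/s.
V_P = V_A + ω_rod × AP, with AP = 0.0408 m along the rod.
Components: V_Px = −rω sinθ − a·ω_rod·sinφ = -0.90839 m/s;  V_Py = rω cosθ + a·ω_rod·cosφ = +0.57563 m/s.
|V_P| = √(V_Px² + V_Py²) = 1.0754 m/s.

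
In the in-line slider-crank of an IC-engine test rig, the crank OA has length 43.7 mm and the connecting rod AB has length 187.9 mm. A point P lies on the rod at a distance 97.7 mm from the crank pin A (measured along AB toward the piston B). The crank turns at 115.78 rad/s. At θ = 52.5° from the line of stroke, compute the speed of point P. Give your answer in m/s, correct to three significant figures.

4.56

ω = 115.8 rad/s.  Crank-pin speed |V_A| = rω = 5.0596 m/s, perpendicular to OA.
Rod angle: sinφ = −(r/L) sinθ ⇒ φ = -10.633°; ω_rod = −rω cosθ/√(L²−r²sin²θ) = -16.678 rad/s.
V_P = V_A + ω_rod × AP, with AP = 0.0977 m along the rod.
Components: V_Px = −rω sinθ − a·ω_rod·sinφ = -4.3147 m/s;  V_Py = rω cosθ + a·ω_rod·cosφ = +1.4786 m/s.
|V_P| = √(V_Px² + V_Py²) = 4.561 m/s.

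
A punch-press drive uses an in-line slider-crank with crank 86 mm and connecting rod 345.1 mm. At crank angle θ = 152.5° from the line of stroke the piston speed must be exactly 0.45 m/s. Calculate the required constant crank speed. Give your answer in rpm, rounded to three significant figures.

139

For an in-line slider-crank, |v_piston| = rω|sinθ|·[1 + r cosθ/√(L² − r² sin²θ)].
With r = 0.086 m, L = 0.3451 m, θ = 152.5°: the bracketed kinematic factor |dx/dθ| = 0.030874 m.
ω = v/|dx/dθ| = 0.45/0.030874 = 14.575 rad/s.
N = 60ω/(2π) = 139.19 rpm.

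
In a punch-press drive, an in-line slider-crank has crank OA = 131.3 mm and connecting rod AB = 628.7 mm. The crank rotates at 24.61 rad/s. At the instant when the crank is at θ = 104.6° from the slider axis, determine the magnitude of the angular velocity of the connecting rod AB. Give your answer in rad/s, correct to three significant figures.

1.32

ω = 24.61 rad/s
The rod makes angle φ with the slider axis where L sinφ = r sinθ; differentiating, L cosφ·φ̇ = r ω cosθ.
L cosφ = √(L² − r² sin²θ) = 0.61573 m.
|ω_rod| = r ω |cosθ| / √(L² − r² sin²θ) = 0.1313·24.61·0.25207/0.61573 = 1.3228 rad/s.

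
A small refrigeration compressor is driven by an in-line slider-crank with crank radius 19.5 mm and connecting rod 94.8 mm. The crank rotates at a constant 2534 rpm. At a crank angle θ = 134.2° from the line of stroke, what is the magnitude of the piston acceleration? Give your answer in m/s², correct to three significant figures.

962

ω = 2π·2534/60 = 265.4 rad/s
x(θ) = r cosθ + √(L² − r² sin²θ); with ω constant, a = ω²·d²x/dθ².
d²x/dθ² = −r cosθ − r²(cos2θ)/√u − r⁴ sin²2θ/(4u^{3/2}),  u = L² − r² sin²θ = 0.00879161 m².
Substituting r = 0.0195 m, L = 0.0948 m, θ = 134.2°: d²x/dθ² = +0.013664 m.
a = ω²·d²x/dθ² = (265.4)²·(+0.013664) = +962.17 m/s²;  |a| = 962.17 m/s².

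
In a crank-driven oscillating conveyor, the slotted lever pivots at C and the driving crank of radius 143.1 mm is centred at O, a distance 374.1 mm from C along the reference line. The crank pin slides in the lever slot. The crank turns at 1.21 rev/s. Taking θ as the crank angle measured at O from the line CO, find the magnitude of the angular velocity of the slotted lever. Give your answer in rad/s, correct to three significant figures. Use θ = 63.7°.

1.62

ω = 7.603 rad/s (from 1.21 rev/s).
Crank pin A relative to C: A = (d + r cosθ, r sinθ); lever angle φ = atan2(r sinθ, d + r cosθ).
Differentiating tanφ: φ̇ = rω(d cosθ + r)/(d² + r² + 2dr cosθ).
d² + r² + 2dr cosθ = |CA|² = 0.207867 m²;  d cosθ + r = +0.30885 m.
|ω_lever| = |0.1431·7.603·+0.30885| / 0.207867 = 1.6165 rad/s.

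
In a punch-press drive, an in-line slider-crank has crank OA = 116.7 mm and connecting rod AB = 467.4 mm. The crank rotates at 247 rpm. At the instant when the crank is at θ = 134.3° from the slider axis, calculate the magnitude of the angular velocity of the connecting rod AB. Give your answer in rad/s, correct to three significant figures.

ω = 25.87 rad/s (converted from 247 rpm).
The rod makes angle φ with the slider axis where L sinφ = r sinθ; differentiating, L cosφ·φ̇ = r ω cosθ.
L cosφ = √(L² − r² sin²θ) = 0.45988 m.
|ω_rod| = r ω |cosθ| / √(L² − r² sin²θ) = 0.1167·25.87·0.69842/0.45988 = 4.5843 rad/s.

4.58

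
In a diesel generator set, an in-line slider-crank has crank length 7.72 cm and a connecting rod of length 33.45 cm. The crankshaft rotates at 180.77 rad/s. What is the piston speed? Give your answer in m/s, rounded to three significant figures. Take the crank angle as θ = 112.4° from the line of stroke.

ω = 180.8 rad/s
For an in-line slider-crank, x = r cosθ + √(L² − r² sin²θ), so v = −rω sinθ·[1 + r cosθ/√(L² − r² sin²θ)].
With r = 0.0772 m, L = 0.3345 m, θ = 112.4°: √(L² − r² sin²θ) = 0.3268 m.
v = −0.0772·180.8·0.92455·[1 + 0.0772·-0.38107/0.3268] = -11.741 m/s.
|v| = 11.741 m/s.

11.7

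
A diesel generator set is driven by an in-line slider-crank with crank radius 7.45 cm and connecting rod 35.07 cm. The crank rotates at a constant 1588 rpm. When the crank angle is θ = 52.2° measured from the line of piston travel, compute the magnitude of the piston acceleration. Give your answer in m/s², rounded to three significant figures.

ω = 2π·1588/60 = 166.3 rad/s
x(θ) = r cosθ + √(L² − r² sin²θ); with ω constant, a = ω²·d²x/dθ².
d²x/dθ² = −r cosθ − r²(cos2θ)/√u − r⁴ sin²2θ/(4u^{3/2}),  u = L² − r² sin²θ = 0.119525 m².
Substituting r = 0.0745 m, L = 0.3507 m, θ = 52.2°: d²x/dθ² = -0.041844 m.
a = ω²·d²x/dθ² = (166.3)²·(-0.041844) = -1157.2 m/s²;  |a| = 1157.2 m/s².

1160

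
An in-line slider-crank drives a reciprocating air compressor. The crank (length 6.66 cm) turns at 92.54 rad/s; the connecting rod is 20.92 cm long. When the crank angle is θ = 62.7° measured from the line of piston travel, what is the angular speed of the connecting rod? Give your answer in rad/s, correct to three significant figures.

ω = 92.54 rad/s
The rod makes angle φ with the slider axis where L sinφ = r sinθ; differentiating, L cosφ·φ̇ = r ω cosθ.
L cosφ = √(L² − r² sin²θ) = 0.20065 m.
|ω_rod| = r ω |cosθ| / √(L² − r² sin²θ) = 0.0666·92.54·0.45865/0.20065 = 14.088 rad/s.

14.1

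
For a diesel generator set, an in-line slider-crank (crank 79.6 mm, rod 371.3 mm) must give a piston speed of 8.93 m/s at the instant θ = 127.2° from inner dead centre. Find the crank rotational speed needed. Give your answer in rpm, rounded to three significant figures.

For an in-line slider-crank, |v_piston| = rω|sinθ|·[1 + r cosθ/√(L² − r² sin²θ)].
With r = 0.0796 m, L = 0.3713 m, θ = 127.2°: the bracketed kinematic factor |dx/dθ| = 0.055063 m.
ω = v/|dx/dθ| = 8.93/0.055063 = 162.18 rad/s.
N = 60ω/(2π) = 1548.7 rpm.

1550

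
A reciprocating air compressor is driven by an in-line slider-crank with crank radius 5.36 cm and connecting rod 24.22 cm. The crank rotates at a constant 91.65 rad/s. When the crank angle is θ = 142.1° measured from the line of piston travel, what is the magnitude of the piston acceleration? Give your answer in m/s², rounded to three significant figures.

329

ω = 91.65 rad/s
x(θ) = r cosθ + √(L² − r² sin²θ); with ω constant, a = ω²·d²x/dθ².
d²x/dθ² = −r cosθ − r²(cos2θ)/√u − r⁴ sin²2θ/(4u^{3/2}),  u = L² − r² sin²θ = 0.0575767 m².
Substituting r = 0.0536 m, L = 0.2422 m, θ = 142.1°: d²x/dθ² = +0.039217 m.
a = ω²·d²x/dθ² = (91.65)²·(+0.039217) = +329.42 m/s²;  |a| = 329.42 m/s².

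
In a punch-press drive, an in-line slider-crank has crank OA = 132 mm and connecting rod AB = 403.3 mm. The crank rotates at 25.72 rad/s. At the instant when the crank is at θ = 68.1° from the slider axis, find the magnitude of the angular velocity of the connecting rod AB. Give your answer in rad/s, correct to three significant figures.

3.30

ω = 25.72 rad/s
The rod makes angle φ with the slider axis where L sinφ = r sinθ; differentiating, L cosφ·φ̇ = r ω cosθ.
L cosφ = √(L² − r² sin²θ) = 0.38425 m.
|ω_rod| = r ω |cosθ| / √(L² − r² sin²θ) = 0.132·25.72·0.37299/0.38425 = 3.2955 rad/s.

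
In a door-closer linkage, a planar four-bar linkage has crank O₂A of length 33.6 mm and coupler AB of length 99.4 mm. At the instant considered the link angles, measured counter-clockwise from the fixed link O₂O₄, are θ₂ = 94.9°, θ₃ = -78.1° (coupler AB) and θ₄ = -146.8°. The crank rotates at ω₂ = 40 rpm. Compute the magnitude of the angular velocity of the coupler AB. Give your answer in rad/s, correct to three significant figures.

ω₂ = 4.189 rad/s (from 40 rpm).
Differentiating the loop-closure r₂e^{iθ₂}+r₃e^{iθ₃}=r₁+r₄e^{iθ₄} gives r₂ω₂e^{iθ₂}+r₃ω₃e^{iθ₃}=r₄ω₄e^{iθ₄}.
Eliminating the other unknown: ω₃ = r₂ω₂ sin(θ₄−θ₂) / [r₃ sin(θ₃−θ₄)].
Numerator sine = +0.88048; denominator sine = +0.93169.
Result = 0.0336·4.189·(+0.88048) / (0.0994·(+0.93169)) = +1.3381 rad/s; magnitude 1.3381 rad/s.

1.34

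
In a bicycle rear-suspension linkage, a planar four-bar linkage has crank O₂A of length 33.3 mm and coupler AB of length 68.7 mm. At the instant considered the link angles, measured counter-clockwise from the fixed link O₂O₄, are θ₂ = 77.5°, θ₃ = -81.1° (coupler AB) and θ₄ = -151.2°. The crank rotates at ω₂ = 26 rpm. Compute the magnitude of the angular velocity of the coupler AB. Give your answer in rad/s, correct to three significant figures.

ω₂ = 2.723 rad/s (from 26 rpm).
Differentiating the loop-closure r₂e^{iθ₂}+r₃e^{iθ₃}=r₁+r₄e^{iθ₄} gives r₂ω₂e^{iθ₂}+r₃ω₃e^{iθ₃}=r₄ω₄e^{iθ₄}.
Eliminating the other unknown: ω₃ = r₂ω₂ sin(θ₄−θ₂) / [r₃ sin(θ₃−θ₄)].
Numerator sine = +0.75126; denominator sine = +0.94029.
Result = 0.0333·2.723·(+0.75126) / (0.0687·(+0.94029)) = +1.0544 rad/s; magnitude 1.0544 rad/s.

1.05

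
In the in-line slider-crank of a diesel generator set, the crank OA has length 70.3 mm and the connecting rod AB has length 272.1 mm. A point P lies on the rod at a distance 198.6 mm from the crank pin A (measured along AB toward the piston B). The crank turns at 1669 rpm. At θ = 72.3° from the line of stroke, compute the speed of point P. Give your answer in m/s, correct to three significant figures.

ω = 174.8 rad/s.  Crank-pin speed |V_A| = rω = 12.287 m/s, perpendicular to OA.
Rod angle: sinφ = −(r/L) sinθ ⇒ φ = -14.249°; ω_rod = −rω cosθ/√(L²−r²sin²θ) = -14.165 rad/s.
V_P = V_A + ω_rod × AP, with AP = 0.1986 m along the rod.
Components: V_Px = −rω sinθ − a·ω_rod·sinφ = -12.398 m/s;  V_Py = rω cosθ + a·ω_rod·cosφ = +1.0091 m/s.
|V_P| = √(V_Px² + V_Py²) = 12.439 m/s.

12.4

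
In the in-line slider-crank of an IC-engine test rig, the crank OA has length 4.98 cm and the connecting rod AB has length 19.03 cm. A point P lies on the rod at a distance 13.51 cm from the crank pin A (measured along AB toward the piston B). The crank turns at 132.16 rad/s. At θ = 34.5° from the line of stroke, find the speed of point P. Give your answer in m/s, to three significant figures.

ω = 132.2 rad/s.  Crank-pin speed |V_A| = rω = 6.5816 m/s, perpendicular to OA.
Rod angle: sinφ = −(r/L) sinθ ⇒ φ = -8.524°; ω_rod = −rω cosθ/√(L²−r²sin²θ) = -28.821 rad/s.
V_P = V_A + ω_rod × AP, with AP = 0.1351 m along the rod.
Components: V_Px = −rω sinθ − a·ω_rod·sinφ = -4.305 m/s;  V_Py = rω cosθ + a·ω_rod·cosφ = +1.5733 m/s.
|V_P| = √(V_Px² + V_Py²) = 4.5835 m/s.

4.58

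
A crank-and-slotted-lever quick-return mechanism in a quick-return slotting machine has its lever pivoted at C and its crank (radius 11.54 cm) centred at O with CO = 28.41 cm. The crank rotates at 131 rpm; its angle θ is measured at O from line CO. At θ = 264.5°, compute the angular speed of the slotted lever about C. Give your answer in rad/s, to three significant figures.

1.59

ω = 13.72 rad/s (from 131 rpm).
Crank pin A relative to C: A = (d + r cosθ, r sinθ); lever angle φ = atan2(r sinθ, d + r cosθ).
Differentiating tanφ: φ̇ = rω(d cosθ + r)/(d² + r² + 2dr cosθ).
d² + r² + 2dr cosθ = |CA|² = 0.0877453 m²;  d cosθ + r = +0.08817 m.
|ω_lever| = |0.1154·13.72·+0.08817| / 0.0877453 = 1.5908 rad/s.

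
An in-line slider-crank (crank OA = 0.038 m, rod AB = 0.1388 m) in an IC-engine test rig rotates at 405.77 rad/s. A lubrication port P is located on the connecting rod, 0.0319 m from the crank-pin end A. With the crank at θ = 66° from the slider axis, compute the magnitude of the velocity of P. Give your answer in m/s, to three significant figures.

15.2

ω = 405.8 rad/s.  Crank-pin speed |V_A| = rω = 15.419 m/s, perpendicular to OA.
Rod angle: sinφ = −(r/L) sinθ ⇒ φ = -14.484°; ω_rod = −rω cosθ/√(L²−r²sin²θ) = -46.667 rad/s.
V_P = V_A + ω_rod × AP, with AP = 0.0319 m along the rod.
Components: V_Px = −rω sinθ − a·ω_rod·sinφ = -14.459 m/s;  V_Py = rω cosθ + a·ω_rod·cosφ = +4.8302 m/s.
|V_P| = √(V_Px² + V_Py²) = 15.244 m/s.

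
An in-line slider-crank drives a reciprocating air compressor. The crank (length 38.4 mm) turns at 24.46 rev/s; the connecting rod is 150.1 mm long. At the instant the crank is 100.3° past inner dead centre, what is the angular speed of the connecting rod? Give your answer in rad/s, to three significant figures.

ω = 153.7 rad/s (converted from 24.46 rev/s).
The rod makes angle φ with the slider axis where L sinφ = r sinθ; differentiating, L cosφ·φ̇ = r ω cosθ.
L cosφ = √(L² − r² sin²θ) = 0.14527 m.
|ω_rod| = r ω |cosθ| / √(L² − r² sin²θ) = 0.0384·153.7·0.17880/0.14527 = 7.2639 rad/s.

7.26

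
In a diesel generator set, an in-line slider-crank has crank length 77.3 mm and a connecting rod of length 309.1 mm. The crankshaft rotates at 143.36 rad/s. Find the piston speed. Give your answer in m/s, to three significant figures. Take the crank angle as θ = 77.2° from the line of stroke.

ω = 143.4 rad/s
For an in-line slider-crank, x = r cosθ + √(L² − r² sin²θ), so v = −rω sinθ·[1 + r cosθ/√(L² − r² sin²θ)].
With r = 0.0773 m, L = 0.3091 m, θ = 77.2°: √(L² − r² sin²θ) = 0.29977 m.
v = −0.0773·143.4·0.97515·[1 + 0.0773·0.22155/0.29977] = -11.424 m/s.
|v| = 11.424 m/s.

11.4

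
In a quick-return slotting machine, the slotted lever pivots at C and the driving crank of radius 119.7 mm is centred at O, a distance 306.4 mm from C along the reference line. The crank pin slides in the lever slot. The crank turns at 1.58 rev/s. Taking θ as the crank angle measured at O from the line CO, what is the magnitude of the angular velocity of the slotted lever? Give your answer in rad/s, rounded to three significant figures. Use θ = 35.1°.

ω = 9.927 rad/s (from 1.58 rev/s).
Crank pin A relative to C: A = (d + r cosθ, r sinθ); lever angle φ = atan2(r sinθ, d + r cosθ).
Differentiating tanφ: φ̇ = rω(d cosθ + r)/(d² + r² + 2dr cosθ).
d² + r² + 2dr cosθ = |CA|² = 0.168222 m²;  d cosθ + r = +0.37038 m.
|ω_lever| = |0.1197·9.927·+0.37038| / 0.168222 = 2.6164 rad/s.

2.62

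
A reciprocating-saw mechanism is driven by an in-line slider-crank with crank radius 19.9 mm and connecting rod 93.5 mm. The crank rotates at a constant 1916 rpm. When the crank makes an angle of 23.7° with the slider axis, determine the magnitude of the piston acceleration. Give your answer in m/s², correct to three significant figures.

850

ω = 2π·1916/60 = 200.6 rad/s
x(θ) = r cosθ + √(L² − r² sin²θ); with ω constant, a = ω²·d²x/dθ².
d²x/dθ² = −r cosθ − r²(cos2θ)/√u − r⁴ sin²2θ/(4u^{3/2}),  u = L² − r² sin²θ = 0.00867827 m².
Substituting r = 0.0199 m, L = 0.0935 m, θ = 23.7°: d²x/dθ² = -0.021125 m.
a = ω²·d²x/dθ² = (200.6)²·(-0.021125) = -850.46 m/s²;  |a| = 850.46 m/s².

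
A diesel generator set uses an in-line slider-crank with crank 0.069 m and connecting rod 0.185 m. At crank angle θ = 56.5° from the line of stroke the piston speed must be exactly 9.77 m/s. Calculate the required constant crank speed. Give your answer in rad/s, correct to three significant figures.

For an in-line slider-crank, |v_piston| = rω|sinθ|·[1 + r cosθ/√(L² − r² sin²θ)].
With r = 0.069 m, L = 0.185 m, θ = 56.5°: the bracketed kinematic factor |dx/dθ| = 0.070001 m.
ω = v/|dx/dθ| = 9.77/0.070001 = 139.57 rad/s.

140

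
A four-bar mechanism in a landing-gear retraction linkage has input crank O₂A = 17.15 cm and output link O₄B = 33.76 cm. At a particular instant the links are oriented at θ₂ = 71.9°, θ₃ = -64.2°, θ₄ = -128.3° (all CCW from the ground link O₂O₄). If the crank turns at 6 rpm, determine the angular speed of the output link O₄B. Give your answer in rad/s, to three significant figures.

0.246

ω₂ = 0.6283 rad/s (from 6 rpm).
Differentiating the loop-closure r₂e^{iθ₂}+r₃e^{iθ₃}=r₁+r₄e^{iθ₄} gives r₂ω₂e^{iθ₂}+r₃ω₃e^{iθ₃}=r₄ω₄e^{iθ₄}.
Eliminating the other unknown: ω₄ = r₂ω₂ sin(θ₂−θ₃) / [r₄ sin(θ₄−θ₃)].
Numerator sine = +0.69340; denominator sine = -0.89956.
Result = 0.1715·0.6283·(+0.69340) / (0.3376·(-0.89956)) = -0.24604 rad/s; magnitude 0.24604 rad/s.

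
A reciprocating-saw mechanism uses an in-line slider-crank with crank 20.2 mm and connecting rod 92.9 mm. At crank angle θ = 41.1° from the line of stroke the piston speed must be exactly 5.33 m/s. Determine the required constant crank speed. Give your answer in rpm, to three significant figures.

3290

For an in-line slider-crank, |v_piston| = rω|sinθ|·[1 + r cosθ/√(L² − r² sin²θ)].
With r = 0.0202 m, L = 0.0929 m, θ = 41.1°: the bracketed kinematic factor |dx/dθ| = 0.015477 m.
ω = v/|dx/dθ| = 5.33/0.015477 = 344.37 rad/s.
N = 60ω/(2π) = 3288.5 rpm.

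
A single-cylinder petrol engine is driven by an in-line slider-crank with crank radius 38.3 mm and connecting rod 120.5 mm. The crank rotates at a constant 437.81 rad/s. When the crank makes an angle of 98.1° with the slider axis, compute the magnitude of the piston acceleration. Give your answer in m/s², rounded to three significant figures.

3390

ω = 437.8 rad/s
x(θ) = r cosθ + √(L² − r² sin²θ); with ω constant, a = ω²·d²x/dθ².
d²x/dθ² = −r cosθ − r²(cos2θ)/√u − r⁴ sin²2θ/(4u^{3/2}),  u = L² − r² sin²θ = 0.0130825 m².
Substituting r = 0.0383 m, L = 0.1205 m, θ = 98.1°: d²x/dθ² = +0.017684 m.
a = ω²·d²x/dθ² = (437.8)²·(+0.017684) = +3389.7 m/s²;  |a| = 3389.7 m/s².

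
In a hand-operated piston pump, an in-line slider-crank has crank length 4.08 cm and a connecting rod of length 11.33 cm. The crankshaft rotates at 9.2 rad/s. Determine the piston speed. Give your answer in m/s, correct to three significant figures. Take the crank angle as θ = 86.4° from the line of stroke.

0.384

ω = 9.2 rad/s
For an in-line slider-crank, x = r cosθ + √(L² − r² sin²θ), so v = −rω sinθ·[1 + r cosθ/√(L² − r² sin²θ)].
With r = 0.0408 m, L = 0.1133 m, θ = 86.4°: √(L² − r² sin²θ) = 0.10573 m.
v = −0.0408·9.2·0.99803·[1 + 0.0408·0.06279/0.10573] = -0.3837 m/s.
|v| = 0.3837 m/s.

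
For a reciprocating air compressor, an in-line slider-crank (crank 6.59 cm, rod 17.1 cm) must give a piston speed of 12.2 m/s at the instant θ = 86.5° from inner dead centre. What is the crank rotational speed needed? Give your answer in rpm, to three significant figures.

1730

For an in-line slider-crank, |v_piston| = rω|sinθ|·[1 + r cosθ/√(L² − r² sin²θ)].
With r = 0.0659 m, L = 0.171 m, θ = 86.5°: the bracketed kinematic factor |dx/dθ| = 0.067454 m.
ω = v/|dx/dθ| = 12.2/0.067454 = 180.87 rad/s.
N = 60ω/(2π) = 1727.1 rpm.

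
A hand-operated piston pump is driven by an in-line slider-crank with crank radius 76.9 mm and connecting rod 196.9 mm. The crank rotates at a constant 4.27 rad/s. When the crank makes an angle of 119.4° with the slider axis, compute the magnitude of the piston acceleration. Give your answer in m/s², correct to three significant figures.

ω = 4.27 rad/s
x(θ) = r cosθ + √(L² − r² sin²θ); with ω constant, a = ω²·d²x/dθ².
d²x/dθ² = −r cosθ − r²(cos2θ)/√u − r⁴ sin²2θ/(4u^{3/2}),  u = L² − r² sin²θ = 0.0342811 m².
Substituting r = 0.0769 m, L = 0.1969 m, θ = 119.4°: d²x/dθ² = +0.053288 m.
a = ω²·d²x/dθ² = (4.27)²·(+0.053288) = +0.9716 m/s²;  |a| = 0.9716 m/s².

0.972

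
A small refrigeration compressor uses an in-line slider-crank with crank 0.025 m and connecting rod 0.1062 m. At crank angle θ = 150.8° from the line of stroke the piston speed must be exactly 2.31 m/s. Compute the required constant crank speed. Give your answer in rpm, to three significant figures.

2280

For an in-line slider-crank, |v_piston| = rω|sinθ|·[1 + r cosθ/√(L² − r² sin²θ)].
With r = 0.025 m, L = 0.1062 m, θ = 150.8°: the bracketed kinematic factor |dx/dθ| = 0.0096735 m.
ω = v/|dx/dθ| = 2.31/0.0096735 = 238.8 rad/s.
N = 60ω/(2π) = 2280.3 rpm.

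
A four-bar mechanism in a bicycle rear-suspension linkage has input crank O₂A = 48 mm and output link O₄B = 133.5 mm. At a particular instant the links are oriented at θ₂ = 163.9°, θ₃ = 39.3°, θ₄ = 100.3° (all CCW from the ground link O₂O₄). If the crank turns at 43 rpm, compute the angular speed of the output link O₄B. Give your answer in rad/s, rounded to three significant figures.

1.52

ω₂ = 4.503 rad/s (from 43 rpm).
Differentiating the loop-closure r₂e^{iθ₂}+r₃e^{iθ₃}=r₁+r₄e^{iθ₄} gives r₂ω₂e^{iθ₂}+r₃ω₃e^{iθ₃}=r₄ω₄e^{iθ₄}.
Eliminating the other unknown: ω₄ = r₂ω₂ sin(θ₂−θ₃) / [r₄ sin(θ₄−θ₃)].
Numerator sine = +0.82314; denominator sine = +0.87462.
Result = 0.048·4.503·(+0.82314) / (0.1335·(+0.87462)) = +1.5237 rad/s; magnitude 1.5237 rad/s.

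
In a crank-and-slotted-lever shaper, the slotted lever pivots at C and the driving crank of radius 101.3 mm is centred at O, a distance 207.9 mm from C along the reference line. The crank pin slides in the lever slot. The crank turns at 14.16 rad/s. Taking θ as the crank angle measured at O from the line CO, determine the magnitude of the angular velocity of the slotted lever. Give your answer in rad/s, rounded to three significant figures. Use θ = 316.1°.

4.30

ω = 14.16 rad/s
Crank pin A relative to C: A = (d + r cosθ, r sinθ); lever angle φ = atan2(r sinθ, d + r cosθ).
Differentiating tanφ: φ̇ = rω(d cosθ + r)/(d² + r² + 2dr cosθ).
d² + r² + 2dr cosθ = |CA|² = 0.0838341 m²;  d cosθ + r = +0.2511 m.
|ω_lever| = |0.1013·14.16·+0.2511| / 0.0838341 = 4.2964 rad/s.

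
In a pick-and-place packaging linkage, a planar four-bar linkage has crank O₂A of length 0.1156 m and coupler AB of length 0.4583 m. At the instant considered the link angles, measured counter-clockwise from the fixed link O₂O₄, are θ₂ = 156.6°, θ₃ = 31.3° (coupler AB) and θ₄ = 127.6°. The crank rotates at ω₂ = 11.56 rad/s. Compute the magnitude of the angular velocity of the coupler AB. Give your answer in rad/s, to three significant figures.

1.42

ω₂ = 11.56 rad/s
Differentiating the loop-closure r₂e^{iθ₂}+r₃e^{iθ₃}=r₁+r₄e^{iθ₄} gives r₂ω₂e^{iθ₂}+r₃ω₃e^{iθ₃}=r₄ω₄e^{iθ₄}.
Eliminating the other unknown: ω₃ = r₂ω₂ sin(θ₄−θ₂) / [r₃ sin(θ₃−θ₄)].
Numerator sine = -0.48481; denominator sine = -0.99396.
Result = 0.1156·11.56·(-0.48481) / (0.4583·(-0.99396)) = +1.4222 rad/s; magnitude 1.4222 rad/s.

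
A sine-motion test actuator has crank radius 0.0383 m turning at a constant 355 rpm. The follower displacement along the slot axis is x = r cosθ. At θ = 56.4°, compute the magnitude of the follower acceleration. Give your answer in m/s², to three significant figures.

ω = 37.18 rad/s (from 355 rpm).
x = r cosθ ⇒ ẍ = −rω² cosθ (ω constant).
|a| = rω²|cosθ| = 0.0383·(37.18)²·|cos 56.4°| = 29.292 m/s².

29.3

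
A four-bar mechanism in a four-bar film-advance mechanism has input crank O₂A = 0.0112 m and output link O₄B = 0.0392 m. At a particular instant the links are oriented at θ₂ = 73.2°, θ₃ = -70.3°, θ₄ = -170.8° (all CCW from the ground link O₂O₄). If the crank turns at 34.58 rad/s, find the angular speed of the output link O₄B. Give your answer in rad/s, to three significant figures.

ω₂ = 34.58 rad/s
Differentiating the loop-closure r₂e^{iθ₂}+r₃e^{iθ₃}=r₁+r₄e^{iθ₄} gives r₂ω₂e^{iθ₂}+r₃ω₃e^{iθ₃}=r₄ω₄e^{iθ₄}.
Eliminating the other unknown: ω₄ = r₂ω₂ sin(θ₂−θ₃) / [r₄ sin(θ₄−θ₃)].
Numerator sine = +0.59482; denominator sine = -0.98325.
Result = 0.0112·34.58·(+0.59482) / (0.0392·(-0.98325)) = -5.9769 rad/s; magnitude 5.9769 rad/s.

5.98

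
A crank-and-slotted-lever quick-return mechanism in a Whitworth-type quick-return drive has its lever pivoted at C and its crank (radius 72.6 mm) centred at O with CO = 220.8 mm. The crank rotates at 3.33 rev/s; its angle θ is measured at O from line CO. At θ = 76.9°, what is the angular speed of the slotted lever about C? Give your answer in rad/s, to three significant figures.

ω = 20.92 rad/s (from 3.33 rev/s).
Crank pin A relative to C: A = (d + r cosθ, r sinθ); lever angle φ = atan2(r sinθ, d + r cosθ).
Differentiating tanφ: φ̇ = rω(d cosθ + r)/(d² + r² + 2dr cosθ).
d² + r² + 2dr cosθ = |CA|² = 0.0612899 m²;  d cosθ + r = +0.12264 m.
|ω_lever| = |0.0726·20.92·+0.12264| / 0.0612899 = 3.0396 rad/s.

3.04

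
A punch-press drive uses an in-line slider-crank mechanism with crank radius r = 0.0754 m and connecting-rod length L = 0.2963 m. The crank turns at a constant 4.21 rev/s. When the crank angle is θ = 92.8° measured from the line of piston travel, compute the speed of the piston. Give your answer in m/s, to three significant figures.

ω = 2π·4.21 = 26.45 rad/s
For an in-line slider-crank, x = r cosθ + √(L² − r² sin²θ), so v = −rω sinθ·[1 + r cosθ/√(L² − r² sin²θ)].
With r = 0.0754 m, L = 0.2963 m, θ = 92.8°: √(L² − r² sin²θ) = 0.28657 m.
v = −0.0754·26.45·0.99881·[1 + 0.0754·-0.04885/0.28657] = -1.9665 m/s.
|v| = 1.9665 m/s.

1.97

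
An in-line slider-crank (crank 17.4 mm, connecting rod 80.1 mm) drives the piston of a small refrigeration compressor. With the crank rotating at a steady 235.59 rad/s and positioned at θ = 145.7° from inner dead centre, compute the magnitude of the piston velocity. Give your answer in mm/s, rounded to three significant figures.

1890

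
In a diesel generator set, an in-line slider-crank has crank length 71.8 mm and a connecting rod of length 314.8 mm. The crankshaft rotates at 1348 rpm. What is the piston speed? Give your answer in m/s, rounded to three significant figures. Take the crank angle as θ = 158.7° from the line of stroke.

ω = 2π·1348/60 = 141.2 rad/s
For an in-line slider-crank, x = r cosθ + √(L² − r² sin²θ), so v = −rω sinθ·[1 + r cosθ/√(L² − r² sin²θ)].
With r = 0.0718 m, L = 0.3148 m, θ = 158.7°: √(L² − r² sin²θ) = 0.31372 m.
v = −0.0718·141.2·0.36325·[1 + 0.0718·-0.93169/0.31372] = -2.8966 m/s.
|v| = 2.8966 m/s.

2.90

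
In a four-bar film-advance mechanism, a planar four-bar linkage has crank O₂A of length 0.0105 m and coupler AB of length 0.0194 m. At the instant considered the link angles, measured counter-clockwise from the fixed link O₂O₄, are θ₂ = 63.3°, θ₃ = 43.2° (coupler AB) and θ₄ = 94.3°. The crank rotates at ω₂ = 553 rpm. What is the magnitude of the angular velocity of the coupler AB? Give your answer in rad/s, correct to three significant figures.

ω₂ = 57.91 rad/s (from 553 rpm).
Differentiating the loop-closure r₂e^{iθ₂}+r₃e^{iθ₃}=r₁+r₄e^{iθ₄} gives r₂ω₂e^{iθ₂}+r₃ω₃e^{iθ₃}=r₄ω₄e^{iθ₄}.
Eliminating the other unknown: ω₃ = r₂ω₂ sin(θ₄−θ₂) / [r₃ sin(θ₃−θ₄)].
Numerator sine = +0.51504; denominator sine = -0.77824.
Result = 0.0105·57.91·(+0.51504) / (0.0194·(-0.77824)) = -20.743 rad/s; magnitude 20.743 rad/s.

20.7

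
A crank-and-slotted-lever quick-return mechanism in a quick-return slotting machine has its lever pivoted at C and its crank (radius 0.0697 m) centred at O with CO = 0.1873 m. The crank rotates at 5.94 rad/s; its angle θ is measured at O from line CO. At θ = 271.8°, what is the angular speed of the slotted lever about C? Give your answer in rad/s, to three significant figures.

0.768

ω = 5.94 rad/s
Crank pin A relative to C: A = (d + r cosθ, r sinθ); lever angle φ = atan2(r sinθ, d + r cosθ).
Differentiating tanφ: φ̇ = rω(d cosθ + r)/(d² + r² + 2dr cosθ).
d² + r² + 2dr cosθ = |CA|² = 0.0407595 m²;  d cosθ + r = +0.075583 m.
|ω_lever| = |0.0697·5.94·+0.075583| / 0.0407595 = 0.76774 rad/s.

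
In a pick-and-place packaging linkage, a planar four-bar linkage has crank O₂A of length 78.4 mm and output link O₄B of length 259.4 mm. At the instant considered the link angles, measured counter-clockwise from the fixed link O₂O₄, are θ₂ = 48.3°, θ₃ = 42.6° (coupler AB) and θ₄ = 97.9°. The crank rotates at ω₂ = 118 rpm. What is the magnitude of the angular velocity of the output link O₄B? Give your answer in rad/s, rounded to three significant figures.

ω₂ = 12.36 rad/s (from 118 rpm).
Differentiating the loop-closure r₂e^{iθ₂}+r₃e^{iθ₃}=r₁+r₄e^{iθ₄} gives r₂ω₂e^{iθ₂}+r₃ω₃e^{iθ₃}=r₄ω₄e^{iθ₄}.
Eliminating the other unknown: ω₄ = r₂ω₂ sin(θ₂−θ₃) / [r₄ sin(θ₄−θ₃)].
Numerator sine = +0.09932; denominator sine = +0.82214.
Result = 0.0784·12.36·(+0.09932) / (0.2594·(+0.82214)) = +0.45117 rad/s; magnitude 0.45117 rad/s.

0.451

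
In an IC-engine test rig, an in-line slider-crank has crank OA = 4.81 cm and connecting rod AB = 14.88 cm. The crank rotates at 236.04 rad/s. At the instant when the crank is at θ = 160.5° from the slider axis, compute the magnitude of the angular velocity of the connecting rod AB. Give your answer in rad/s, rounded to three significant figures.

ω = 236 rad/s
The rod makes angle φ with the slider axis where L sinφ = r sinθ; differentiating, L cosφ·φ̇ = r ω cosθ.
L cosφ = √(L² − r² sin²θ) = 0.14793 m.
|ω_rod| = r ω |cosθ| / √(L² − r² sin²θ) = 0.0481·236·0.94264/0.14793 = 72.346 rad/s.

72.3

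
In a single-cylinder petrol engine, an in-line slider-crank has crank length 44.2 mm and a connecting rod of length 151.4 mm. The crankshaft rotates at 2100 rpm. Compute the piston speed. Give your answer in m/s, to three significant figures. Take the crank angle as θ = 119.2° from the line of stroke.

7.24

ω = 2π·2100/60 = 219.9 rad/s
For an in-line slider-crank, x = r cosθ + √(L² − r² sin²θ), so v = −rω sinθ·[1 + r cosθ/√(L² − r² sin²θ)].
With r = 0.0442 m, L = 0.1514 m, θ = 119.2°: √(L² − r² sin²θ) = 0.1464 m.
v = −0.0442·219.9·0.87292·[1 + 0.0442·-0.48786/0.1464] = -7.2351 m/s.
|v| = 7.2351 m/s.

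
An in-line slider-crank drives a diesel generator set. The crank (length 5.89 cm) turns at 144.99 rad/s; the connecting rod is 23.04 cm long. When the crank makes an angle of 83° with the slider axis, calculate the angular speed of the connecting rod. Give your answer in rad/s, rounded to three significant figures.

4.67

ω = 145 rad/s
The rod makes angle φ with the slider axis where L sinφ = r sinθ; differentiating, L cosφ·φ̇ = r ω cosθ.
L cosφ = √(L² − r² sin²θ) = 0.22286 m.
|ω_rod| = r ω |cosθ| / √(L² − r² sin²θ) = 0.0589·145·0.12187/0.22286 = 4.67 rad/s.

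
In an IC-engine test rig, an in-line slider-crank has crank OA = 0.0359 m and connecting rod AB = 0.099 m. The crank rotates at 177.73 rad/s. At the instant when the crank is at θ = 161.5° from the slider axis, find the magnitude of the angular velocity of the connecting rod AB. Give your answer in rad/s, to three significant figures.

61.5

ω = 177.7 rad/s
The rod makes angle φ with the slider axis where L sinφ = r sinθ; differentiating, L cosφ·φ̇ = r ω cosθ.
L cosφ = √(L² − r² sin²θ) = 0.098342 m.
|ω_rod| = r ω |cosθ| / √(L² − r² sin²θ) = 0.0359·177.7·0.94832/0.098342 = 61.528 rad/s.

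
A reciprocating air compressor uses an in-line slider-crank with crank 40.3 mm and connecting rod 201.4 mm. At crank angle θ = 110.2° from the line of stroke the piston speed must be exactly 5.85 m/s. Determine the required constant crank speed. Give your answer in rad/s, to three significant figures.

For an in-line slider-crank, |v_piston| = rω|sinθ|·[1 + r cosθ/√(L² − r² sin²θ)].
With r = 0.0403 m, L = 0.2014 m, θ = 110.2°: the bracketed kinematic factor |dx/dθ| = 0.035161 m.
ω = v/|dx/dθ| = 5.85/0.035161 = 166.38 rad/s.

166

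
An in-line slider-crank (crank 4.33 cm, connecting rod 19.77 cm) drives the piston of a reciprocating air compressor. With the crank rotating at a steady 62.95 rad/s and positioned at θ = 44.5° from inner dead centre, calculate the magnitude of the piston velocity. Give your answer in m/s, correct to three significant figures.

ω = 62.95 rad/s
For an in-line slider-crank, x = r cosθ + √(L² − r² sin²θ), so v = −rω sinθ·[1 + r cosθ/√(L² − r² sin²θ)].
With r = 0.0433 m, L = 0.1977 m, θ = 44.5°: √(L² − r² sin²θ) = 0.19536 m.
v = −0.0433·62.95·0.70091·[1 + 0.0433·0.71325/0.19536] = -2.2125 m/s.
|v| = 2.2125 m/s.

2.21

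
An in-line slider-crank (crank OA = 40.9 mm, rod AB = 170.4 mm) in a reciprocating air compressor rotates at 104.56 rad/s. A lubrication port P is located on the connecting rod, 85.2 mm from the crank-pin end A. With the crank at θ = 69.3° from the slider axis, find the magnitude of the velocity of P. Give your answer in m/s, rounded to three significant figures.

4.24

ω = 104.6 rad/s.  Crank-pin speed |V_A| = rω = 4.2765 m/s, perpendicular to OA.
Rod angle: sinφ = −(r/L) sinθ ⇒ φ = -12.975°; ω_rod = −rω cosθ/√(L²−r²sin²θ) = -9.1035 rad/s.
V_P = V_A + ω_rod × AP, with AP = 0.0852 m along the rod.
Components: V_Px = −rω sinθ − a·ω_rod·sinφ = -4.1746 m/s;  V_Py = rω cosθ + a·ω_rod·cosφ = +0.75582 m/s.
|V_P| = √(V_Px² + V_Py²) = 4.2424 m/s.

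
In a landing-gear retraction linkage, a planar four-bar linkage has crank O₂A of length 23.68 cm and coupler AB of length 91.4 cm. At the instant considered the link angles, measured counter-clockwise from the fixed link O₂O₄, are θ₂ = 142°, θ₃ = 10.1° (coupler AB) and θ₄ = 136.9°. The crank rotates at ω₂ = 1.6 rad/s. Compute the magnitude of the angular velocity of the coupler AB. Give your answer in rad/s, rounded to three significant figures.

ω₂ = 1.6 rad/s
Differentiating the loop-closure r₂e^{iθ₂}+r₃e^{iθ₃}=r₁+r₄e^{iθ₄} gives r₂ω₂e^{iθ₂}+r₃ω₃e^{iθ₃}=r₄ω₄e^{iθ₄}.
Eliminating the other unknown: ω₃ = r₂ω₂ sin(θ₄−θ₂) / [r₃ sin(θ₃−θ₄)].
Numerator sine = -0.08889; denominator sine = -0.80073.
Result = 0.2368·1.6·(-0.08889) / (0.914·(-0.80073)) = +0.04602 rad/s; magnitude 0.04602 rad/s.

0.0460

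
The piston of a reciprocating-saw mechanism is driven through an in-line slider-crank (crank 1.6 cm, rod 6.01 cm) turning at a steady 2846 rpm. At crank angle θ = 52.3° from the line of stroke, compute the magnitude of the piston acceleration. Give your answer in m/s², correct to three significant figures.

ω = 2π·2846/60 = 298 rad/s
x(θ) = r cosθ + √(L² − r² sin²θ); with ω constant, a = ω²·d²x/dθ².
d²x/dθ² = −r cosθ − r²(cos2θ)/√u − r⁴ sin²2θ/(4u^{3/2}),  u = L² − r² sin²θ = 0.00345175 m².
Substituting r = 0.016 m, L = 0.0601 m, θ = 52.3°: d²x/dθ² = -0.0087617 m.
a = ω²·d²x/dθ² = (298)²·(-0.0087617) = -778.25 m/s²;  |a| = 778.25 m/s².

778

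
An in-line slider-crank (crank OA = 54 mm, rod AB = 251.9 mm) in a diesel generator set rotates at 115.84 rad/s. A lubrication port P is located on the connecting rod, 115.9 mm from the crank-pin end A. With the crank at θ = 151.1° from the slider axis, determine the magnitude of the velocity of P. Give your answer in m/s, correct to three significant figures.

ω = 115.8 rad/s.  Crank-pin speed |V_A| = rω = 6.2554 m/s, perpendicular to OA.
Rod angle: sinφ = −(r/L) sinθ ⇒ φ = -5.947°; ω_rod = −rω cosθ/√(L²−r²sin²θ) = +21.858 rad/s.
V_P = V_A + ω_rod × AP, with AP = 0.1159 m along the rod.
Components: V_Px = −rω sinθ − a·ω_rod·sinφ = -2.7606 m/s;  V_Py = rω cosθ + a·ω_rod·cosφ = -2.9567 m/s.
|V_P| = √(V_Px² + V_Py²) = 4.0451 m/s.

4.05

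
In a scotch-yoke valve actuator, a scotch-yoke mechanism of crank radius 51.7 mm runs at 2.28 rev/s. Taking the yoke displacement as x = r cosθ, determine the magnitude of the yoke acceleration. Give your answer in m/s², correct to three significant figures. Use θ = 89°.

0.185

ω = 14.33 rad/s (from 2.28 rev/s).
x = r cosθ ⇒ ẍ = −rω² cosθ (ω constant).
|a| = rω²|cosθ| = 0.0517·(14.33)²·|cos 89°| = 0.18517 m/s².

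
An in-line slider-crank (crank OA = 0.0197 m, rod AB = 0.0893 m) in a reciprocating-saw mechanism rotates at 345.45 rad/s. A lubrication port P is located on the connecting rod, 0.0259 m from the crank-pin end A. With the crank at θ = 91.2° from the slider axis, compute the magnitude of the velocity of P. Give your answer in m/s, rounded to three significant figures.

6.80

ω = 345.4 rad/s.  Crank-pin speed |V_A| = rω = 6.8054 m/s, perpendicular to OA.
Rod angle: sinφ = −(r/L) sinθ ⇒ φ = -12.742°; ω_rod = −rω cosθ/√(L²−r²sin²θ) = +1.6363 rad/s.
V_P = V_A + ω_rod × AP, with AP = 0.0259 m along the rod.
Components: V_Px = −rω sinθ − a·ω_rod·sinφ = -6.7945 m/s;  V_Py = rω cosθ + a·ω_rod·cosφ = -0.10118 m/s.
|V_P| = √(V_Px² + V_Py²) = 6.7953 m/s.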